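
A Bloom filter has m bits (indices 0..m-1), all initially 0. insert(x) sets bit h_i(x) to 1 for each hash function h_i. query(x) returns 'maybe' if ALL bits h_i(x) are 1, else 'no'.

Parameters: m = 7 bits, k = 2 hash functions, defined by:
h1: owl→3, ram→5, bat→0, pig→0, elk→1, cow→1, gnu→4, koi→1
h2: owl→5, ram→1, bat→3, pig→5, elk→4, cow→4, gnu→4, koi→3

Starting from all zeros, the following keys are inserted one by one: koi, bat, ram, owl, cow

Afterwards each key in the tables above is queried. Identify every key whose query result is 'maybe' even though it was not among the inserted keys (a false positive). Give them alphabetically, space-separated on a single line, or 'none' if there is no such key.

Answer: elk gnu pig

Derivation:
Start: bits=0000000
After insert 'koi': sets bits 1 3 -> bits=0101000
After insert 'bat': sets bits 0 3 -> bits=1101000
After insert 'ram': sets bits 1 5 -> bits=1101010
After insert 'owl': sets bits 3 5 -> bits=1101010
After insert 'cow': sets bits 1 4 -> bits=1101110
Not inserted: elk gnu pig — query each against bits=1101110:
query elk: checks bit1=1, bit4=1 (all 1) -> maybe => FALSE POSITIVE
query gnu: checks bit4=1 (all 1) -> maybe => FALSE POSITIVE
query pig: checks bit0=1, bit5=1 (all 1) -> maybe => FALSE POSITIVE
False positives (alphabetical): elk gnu pig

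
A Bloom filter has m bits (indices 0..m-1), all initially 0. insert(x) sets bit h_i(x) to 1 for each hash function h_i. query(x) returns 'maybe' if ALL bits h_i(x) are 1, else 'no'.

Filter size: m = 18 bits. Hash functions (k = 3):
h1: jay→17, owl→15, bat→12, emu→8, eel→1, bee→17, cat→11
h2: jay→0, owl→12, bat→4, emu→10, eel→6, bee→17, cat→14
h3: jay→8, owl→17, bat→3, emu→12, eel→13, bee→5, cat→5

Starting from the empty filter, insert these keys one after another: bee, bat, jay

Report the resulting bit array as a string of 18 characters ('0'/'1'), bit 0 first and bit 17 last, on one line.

Start: bits=000000000000000000
After insert 'bee': sets bits 5 17 -> bits=000001000000000001
After insert 'bat': sets bits 3 4 12 -> bits=000111000000100001
After insert 'jay': sets bits 0 8 17 -> bits=100111001000100001

Answer: 100111001000100001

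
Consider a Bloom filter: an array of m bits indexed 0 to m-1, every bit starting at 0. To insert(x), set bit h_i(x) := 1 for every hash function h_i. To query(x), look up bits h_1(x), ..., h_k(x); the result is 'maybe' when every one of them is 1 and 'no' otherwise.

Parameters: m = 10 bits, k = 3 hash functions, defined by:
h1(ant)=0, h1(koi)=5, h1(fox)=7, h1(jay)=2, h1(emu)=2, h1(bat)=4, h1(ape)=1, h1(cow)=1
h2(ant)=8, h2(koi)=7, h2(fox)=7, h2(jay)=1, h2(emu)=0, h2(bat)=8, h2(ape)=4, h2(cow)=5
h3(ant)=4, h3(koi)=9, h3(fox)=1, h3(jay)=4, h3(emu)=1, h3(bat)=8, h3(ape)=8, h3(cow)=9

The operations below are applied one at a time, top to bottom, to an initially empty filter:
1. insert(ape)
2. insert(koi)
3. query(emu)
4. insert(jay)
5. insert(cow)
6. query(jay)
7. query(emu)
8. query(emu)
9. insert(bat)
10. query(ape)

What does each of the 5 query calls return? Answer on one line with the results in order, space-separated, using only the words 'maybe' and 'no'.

Answer: no maybe no no maybe

Derivation:
Start: bits=0000000000
Op 1: insert ape -> sets bits 1 4 8 -> bits=0100100010
Op 2: insert koi -> sets bits 5 7 9 -> bits=0100110111
Op 3: query emu -> checks bit0=0, bit1=1, bit2=0 (has a 0) -> no
Op 4: insert jay -> sets bits 1 2 4 -> bits=0110110111
Op 5: insert cow -> sets bits 1 5 9 -> bits=0110110111
Op 6: query jay -> checks bit1=1, bit2=1, bit4=1 (all 1) -> maybe
Op 7: query emu -> checks bit0=0, bit1=1, bit2=1 (has a 0) -> no
Op 8: query emu -> checks bit0=0, bit1=1, bit2=1 (has a 0) -> no
Op 9: insert bat -> sets bits 4 8 -> bits=0110110111
Op 10: query ape -> checks bit1=1, bit4=1, bit8=1 (all 1) -> maybe
Query results in order: no maybe no no maybe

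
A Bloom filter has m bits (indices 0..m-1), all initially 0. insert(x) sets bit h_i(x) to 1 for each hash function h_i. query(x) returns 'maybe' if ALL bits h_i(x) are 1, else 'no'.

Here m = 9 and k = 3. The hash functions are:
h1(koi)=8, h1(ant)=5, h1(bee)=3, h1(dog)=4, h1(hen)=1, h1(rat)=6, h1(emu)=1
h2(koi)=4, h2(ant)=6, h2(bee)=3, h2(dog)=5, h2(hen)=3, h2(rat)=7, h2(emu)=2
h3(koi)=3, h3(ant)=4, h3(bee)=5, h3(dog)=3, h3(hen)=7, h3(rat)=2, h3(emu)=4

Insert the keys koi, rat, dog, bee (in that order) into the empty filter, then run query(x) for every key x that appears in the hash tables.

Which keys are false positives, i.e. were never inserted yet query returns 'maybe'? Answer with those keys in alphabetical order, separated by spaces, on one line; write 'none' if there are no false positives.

Start: bits=000000000
After insert 'koi': sets bits 3 4 8 -> bits=000110001
After insert 'rat': sets bits 2 6 7 -> bits=001110111
After insert 'dog': sets bits 3 4 5 -> bits=001111111
After insert 'bee': sets bits 3 5 -> bits=001111111
Not inserted: ant emu hen — query each against bits=001111111:
query ant: checks bit4=1, bit5=1, bit6=1 (all 1) -> maybe => FALSE POSITIVE
query emu: checks bit1=0, bit2=1, bit4=1 (has a 0) -> no => not a false positive
query hen: checks bit1=0, bit3=1, bit7=1 (has a 0) -> no => not a false positive
False positives (alphabetical): ant

Answer: ant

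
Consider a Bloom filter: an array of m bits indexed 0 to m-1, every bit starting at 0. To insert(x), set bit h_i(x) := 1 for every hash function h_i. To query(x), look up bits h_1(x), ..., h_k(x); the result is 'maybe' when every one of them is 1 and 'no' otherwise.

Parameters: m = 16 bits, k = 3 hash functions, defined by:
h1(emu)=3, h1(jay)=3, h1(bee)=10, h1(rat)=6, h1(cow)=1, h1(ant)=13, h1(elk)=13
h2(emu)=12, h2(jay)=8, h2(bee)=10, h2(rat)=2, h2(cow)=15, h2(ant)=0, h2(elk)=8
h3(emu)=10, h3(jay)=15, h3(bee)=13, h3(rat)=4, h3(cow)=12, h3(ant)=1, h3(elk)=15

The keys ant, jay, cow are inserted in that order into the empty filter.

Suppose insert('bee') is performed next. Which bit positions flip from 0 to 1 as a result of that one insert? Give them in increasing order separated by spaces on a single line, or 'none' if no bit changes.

Start: bits=0000000000000000
After insert 'ant': sets bits 0 1 13 -> bits=1100000000000100
After insert 'jay': sets bits 3 8 15 -> bits=1101000010000101
After insert 'cow': sets bits 1 12 15 -> bits=1101000010001101
insert 'bee' would touch bits 10 13; currently bit10=0, bit13=1
Bits that are 0 among those (would change 0->1): 10

Answer: 10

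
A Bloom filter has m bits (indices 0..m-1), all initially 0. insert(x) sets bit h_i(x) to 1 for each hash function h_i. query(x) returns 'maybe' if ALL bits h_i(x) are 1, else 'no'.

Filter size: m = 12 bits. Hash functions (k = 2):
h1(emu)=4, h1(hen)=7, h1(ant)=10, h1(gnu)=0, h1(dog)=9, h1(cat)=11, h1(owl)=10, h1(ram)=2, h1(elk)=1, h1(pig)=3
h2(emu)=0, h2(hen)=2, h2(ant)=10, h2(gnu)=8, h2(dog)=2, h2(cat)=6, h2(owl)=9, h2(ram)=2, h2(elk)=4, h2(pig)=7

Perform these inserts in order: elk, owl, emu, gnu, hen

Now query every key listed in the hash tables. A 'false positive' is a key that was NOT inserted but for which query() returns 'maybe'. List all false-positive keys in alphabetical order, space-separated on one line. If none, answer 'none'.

Start: bits=000000000000
After insert 'elk': sets bits 1 4 -> bits=010010000000
After insert 'owl': sets bits 9 10 -> bits=010010000110
After insert 'emu': sets bits 0 4 -> bits=110010000110
After insert 'gnu': sets bits 0 8 -> bits=110010001110
After insert 'hen': sets bits 2 7 -> bits=111010011110
Not inserted: ant cat dog pig ram — query each against bits=111010011110:
query ant: checks bit10=1 (all 1) -> maybe => FALSE POSITIVE
query cat: checks bit6=0, bit11=0 (has a 0) -> no => not a false positive
query dog: checks bit2=1, bit9=1 (all 1) -> maybe => FALSE POSITIVE
query pig: checks bit3=0, bit7=1 (has a 0) -> no => not a false positive
query ram: checks bit2=1 (all 1) -> maybe => FALSE POSITIVE
False positives (alphabetical): ant dog ram

Answer: ant dog ram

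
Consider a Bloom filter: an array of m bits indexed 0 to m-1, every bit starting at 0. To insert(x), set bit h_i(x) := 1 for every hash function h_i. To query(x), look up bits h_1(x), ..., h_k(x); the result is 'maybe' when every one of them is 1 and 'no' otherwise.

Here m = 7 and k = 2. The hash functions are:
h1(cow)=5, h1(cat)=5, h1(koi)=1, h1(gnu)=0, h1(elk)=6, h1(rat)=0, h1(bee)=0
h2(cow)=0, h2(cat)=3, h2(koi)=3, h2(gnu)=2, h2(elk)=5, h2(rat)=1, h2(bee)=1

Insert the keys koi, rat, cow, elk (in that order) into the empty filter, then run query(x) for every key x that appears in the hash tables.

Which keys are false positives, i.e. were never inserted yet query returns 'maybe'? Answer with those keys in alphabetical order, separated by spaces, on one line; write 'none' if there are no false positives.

Answer: bee cat

Derivation:
Start: bits=0000000
After insert 'koi': sets bits 1 3 -> bits=0101000
After insert 'rat': sets bits 0 1 -> bits=1101000
After insert 'cow': sets bits 0 5 -> bits=1101010
After insert 'elk': sets bits 5 6 -> bits=1101011
Not inserted: bee cat gnu — query each against bits=1101011:
query bee: checks bit0=1, bit1=1 (all 1) -> maybe => FALSE POSITIVE
query cat: checks bit3=1, bit5=1 (all 1) -> maybe => FALSE POSITIVE
query gnu: checks bit0=1, bit2=0 (has a 0) -> no => not a false positive
False positives (alphabetical): bee cat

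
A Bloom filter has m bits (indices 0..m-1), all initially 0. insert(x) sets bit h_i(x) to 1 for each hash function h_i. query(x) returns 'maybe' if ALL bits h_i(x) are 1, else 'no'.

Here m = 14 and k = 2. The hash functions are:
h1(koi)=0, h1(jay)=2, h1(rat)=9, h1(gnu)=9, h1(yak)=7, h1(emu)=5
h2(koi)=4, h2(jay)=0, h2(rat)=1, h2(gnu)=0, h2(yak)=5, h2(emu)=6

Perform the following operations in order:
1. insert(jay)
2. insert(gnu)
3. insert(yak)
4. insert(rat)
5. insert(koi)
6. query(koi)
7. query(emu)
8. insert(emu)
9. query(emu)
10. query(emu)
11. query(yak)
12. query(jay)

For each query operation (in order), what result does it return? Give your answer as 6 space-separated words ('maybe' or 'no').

Answer: maybe no maybe maybe maybe maybe

Derivation:
Start: bits=00000000000000
Op 1: insert jay -> sets bits 0 2 -> bits=10100000000000
Op 2: insert gnu -> sets bits 0 9 -> bits=10100000010000
Op 3: insert yak -> sets bits 5 7 -> bits=10100101010000
Op 4: insert rat -> sets bits 1 9 -> bits=11100101010000
Op 5: insert koi -> sets bits 0 4 -> bits=11101101010000
Op 6: query koi -> checks bit0=1, bit4=1 (all 1) -> maybe
Op 7: query emu -> checks bit5=1, bit6=0 (has a 0) -> no
Op 8: insert emu -> sets bits 5 6 -> bits=11101111010000
Op 9: query emu -> checks bit5=1, bit6=1 (all 1) -> maybe
Op 10: query emu -> checks bit5=1, bit6=1 (all 1) -> maybe
Op 11: query yak -> checks bit5=1, bit7=1 (all 1) -> maybe
Op 12: query jay -> checks bit0=1, bit2=1 (all 1) -> maybe
Query results in order: maybe no maybe maybe maybe maybe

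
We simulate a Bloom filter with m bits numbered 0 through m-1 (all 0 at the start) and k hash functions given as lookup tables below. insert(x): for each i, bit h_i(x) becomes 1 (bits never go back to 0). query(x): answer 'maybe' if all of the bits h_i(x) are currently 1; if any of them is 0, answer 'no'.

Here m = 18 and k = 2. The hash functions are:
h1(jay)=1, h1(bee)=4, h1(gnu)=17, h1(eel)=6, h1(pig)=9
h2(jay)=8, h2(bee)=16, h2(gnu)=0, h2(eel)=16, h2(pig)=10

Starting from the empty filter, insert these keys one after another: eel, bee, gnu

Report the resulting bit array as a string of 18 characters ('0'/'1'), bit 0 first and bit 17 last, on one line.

Start: bits=000000000000000000
After insert 'eel': sets bits 6 16 -> bits=000000100000000010
After insert 'bee': sets bits 4 16 -> bits=000010100000000010
After insert 'gnu': sets bits 0 17 -> bits=100010100000000011

Answer: 100010100000000011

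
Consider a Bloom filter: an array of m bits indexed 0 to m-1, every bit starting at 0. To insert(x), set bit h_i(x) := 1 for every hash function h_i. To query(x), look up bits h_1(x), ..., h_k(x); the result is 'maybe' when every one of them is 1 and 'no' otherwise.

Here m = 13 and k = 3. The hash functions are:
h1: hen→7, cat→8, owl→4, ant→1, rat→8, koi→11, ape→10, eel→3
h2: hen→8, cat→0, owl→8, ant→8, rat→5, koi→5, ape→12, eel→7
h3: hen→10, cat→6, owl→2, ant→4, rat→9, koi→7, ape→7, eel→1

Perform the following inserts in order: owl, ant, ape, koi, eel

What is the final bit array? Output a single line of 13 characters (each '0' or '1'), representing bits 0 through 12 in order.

Answer: 0111110110111

Derivation:
Start: bits=0000000000000
After insert 'owl': sets bits 2 4 8 -> bits=0010100010000
After insert 'ant': sets bits 1 4 8 -> bits=0110100010000
After insert 'ape': sets bits 7 10 12 -> bits=0110100110101
After insert 'koi': sets bits 5 7 11 -> bits=0110110110111
After insert 'eel': sets bits 1 3 7 -> bits=0111110110111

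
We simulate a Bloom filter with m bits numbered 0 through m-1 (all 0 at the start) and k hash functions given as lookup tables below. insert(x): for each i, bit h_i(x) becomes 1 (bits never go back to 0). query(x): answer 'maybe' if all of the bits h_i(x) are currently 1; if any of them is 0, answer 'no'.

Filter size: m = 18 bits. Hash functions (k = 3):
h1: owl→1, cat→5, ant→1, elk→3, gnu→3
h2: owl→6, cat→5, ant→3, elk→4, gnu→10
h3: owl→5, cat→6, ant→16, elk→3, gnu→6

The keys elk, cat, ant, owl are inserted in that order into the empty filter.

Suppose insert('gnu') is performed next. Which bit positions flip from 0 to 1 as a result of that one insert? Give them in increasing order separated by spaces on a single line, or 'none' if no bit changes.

Start: bits=000000000000000000
After insert 'elk': sets bits 3 4 -> bits=000110000000000000
After insert 'cat': sets bits 5 6 -> bits=000111100000000000
After insert 'ant': sets bits 1 3 16 -> bits=010111100000000010
After insert 'owl': sets bits 1 5 6 -> bits=010111100000000010
insert 'gnu' would touch bits 3 6 10; currently bit3=1, bit6=1, bit10=0
Bits that are 0 among those (would change 0->1): 10

Answer: 10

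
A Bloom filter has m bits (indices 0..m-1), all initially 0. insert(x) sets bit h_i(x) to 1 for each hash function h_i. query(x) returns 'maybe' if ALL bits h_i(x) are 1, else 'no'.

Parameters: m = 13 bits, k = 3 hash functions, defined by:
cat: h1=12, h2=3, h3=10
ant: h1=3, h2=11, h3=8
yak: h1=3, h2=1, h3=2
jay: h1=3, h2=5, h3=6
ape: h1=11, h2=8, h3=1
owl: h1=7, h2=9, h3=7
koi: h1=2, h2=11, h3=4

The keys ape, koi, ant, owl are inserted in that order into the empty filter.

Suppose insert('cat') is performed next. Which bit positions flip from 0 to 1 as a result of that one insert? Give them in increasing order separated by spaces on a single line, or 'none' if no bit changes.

Start: bits=0000000000000
After insert 'ape': sets bits 1 8 11 -> bits=0100000010010
After insert 'koi': sets bits 2 4 11 -> bits=0110100010010
After insert 'ant': sets bits 3 8 11 -> bits=0111100010010
After insert 'owl': sets bits 7 9 -> bits=0111100111010
insert 'cat' would touch bits 3 10 12; currently bit3=1, bit10=0, bit12=0
Bits that are 0 among those (would change 0->1): 10 12

Answer: 10 12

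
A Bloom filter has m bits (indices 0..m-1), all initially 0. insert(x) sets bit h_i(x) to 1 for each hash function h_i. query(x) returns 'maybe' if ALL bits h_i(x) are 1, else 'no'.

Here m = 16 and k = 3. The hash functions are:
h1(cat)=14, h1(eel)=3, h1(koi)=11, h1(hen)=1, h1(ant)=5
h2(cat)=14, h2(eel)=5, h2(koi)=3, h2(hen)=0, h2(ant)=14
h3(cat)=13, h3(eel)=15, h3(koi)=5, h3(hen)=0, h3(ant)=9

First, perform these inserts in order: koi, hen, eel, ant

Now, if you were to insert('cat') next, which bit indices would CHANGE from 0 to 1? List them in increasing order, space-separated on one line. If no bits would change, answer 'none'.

Start: bits=0000000000000000
After insert 'koi': sets bits 3 5 11 -> bits=0001010000010000
After insert 'hen': sets bits 0 1 -> bits=1101010000010000
After insert 'eel': sets bits 3 5 15 -> bits=1101010000010001
After insert 'ant': sets bits 5 9 14 -> bits=1101010001010011
insert 'cat' would touch bits 13 14; currently bit13=0, bit14=1
Bits that are 0 among those (would change 0->1): 13

Answer: 13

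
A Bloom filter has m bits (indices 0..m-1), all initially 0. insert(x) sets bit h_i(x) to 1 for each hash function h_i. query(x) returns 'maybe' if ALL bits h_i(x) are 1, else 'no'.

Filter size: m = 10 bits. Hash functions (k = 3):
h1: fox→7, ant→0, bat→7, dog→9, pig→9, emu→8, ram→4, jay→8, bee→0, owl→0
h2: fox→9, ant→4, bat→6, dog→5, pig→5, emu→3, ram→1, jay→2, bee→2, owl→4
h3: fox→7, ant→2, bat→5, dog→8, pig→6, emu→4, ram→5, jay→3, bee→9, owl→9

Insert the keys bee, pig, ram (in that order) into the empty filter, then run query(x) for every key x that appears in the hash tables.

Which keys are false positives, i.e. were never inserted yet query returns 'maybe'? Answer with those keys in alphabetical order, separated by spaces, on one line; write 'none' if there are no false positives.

Answer: ant owl

Derivation:
Start: bits=0000000000
After insert 'bee': sets bits 0 2 9 -> bits=1010000001
After insert 'pig': sets bits 5 6 9 -> bits=1010011001
After insert 'ram': sets bits 1 4 5 -> bits=1110111001
Not inserted: ant bat dog emu fox jay owl — query each against bits=1110111001:
query ant: checks bit0=1, bit2=1, bit4=1 (all 1) -> maybe => FALSE POSITIVE
query bat: checks bit5=1, bit6=1, bit7=0 (has a 0) -> no => not a false positive
query dog: checks bit5=1, bit8=0, bit9=1 (has a 0) -> no => not a false positive
query emu: checks bit3=0, bit4=1, bit8=0 (has a 0) -> no => not a false positive
query fox: checks bit7=0, bit9=1 (has a 0) -> no => not a false positive
query jay: checks bit2=1, bit3=0, bit8=0 (has a 0) -> no => not a false positive
query owl: checks bit0=1, bit4=1, bit9=1 (all 1) -> maybe => FALSE POSITIVE
False positives (alphabetical): ant owl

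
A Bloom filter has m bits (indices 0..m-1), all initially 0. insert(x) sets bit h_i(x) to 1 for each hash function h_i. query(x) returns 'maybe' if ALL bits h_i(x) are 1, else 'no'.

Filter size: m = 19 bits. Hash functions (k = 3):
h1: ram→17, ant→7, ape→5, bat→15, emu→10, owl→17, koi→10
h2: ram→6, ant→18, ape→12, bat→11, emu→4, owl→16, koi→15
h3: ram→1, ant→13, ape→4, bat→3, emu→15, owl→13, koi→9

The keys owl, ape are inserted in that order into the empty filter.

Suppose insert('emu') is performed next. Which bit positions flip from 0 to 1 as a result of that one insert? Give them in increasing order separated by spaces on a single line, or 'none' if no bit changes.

Start: bits=0000000000000000000
After insert 'owl': sets bits 13 16 17 -> bits=0000000000000100110
After insert 'ape': sets bits 4 5 12 -> bits=0000110000001100110
insert 'emu' would touch bits 4 10 15; currently bit4=1, bit10=0, bit15=0
Bits that are 0 among those (would change 0->1): 10 15

Answer: 10 15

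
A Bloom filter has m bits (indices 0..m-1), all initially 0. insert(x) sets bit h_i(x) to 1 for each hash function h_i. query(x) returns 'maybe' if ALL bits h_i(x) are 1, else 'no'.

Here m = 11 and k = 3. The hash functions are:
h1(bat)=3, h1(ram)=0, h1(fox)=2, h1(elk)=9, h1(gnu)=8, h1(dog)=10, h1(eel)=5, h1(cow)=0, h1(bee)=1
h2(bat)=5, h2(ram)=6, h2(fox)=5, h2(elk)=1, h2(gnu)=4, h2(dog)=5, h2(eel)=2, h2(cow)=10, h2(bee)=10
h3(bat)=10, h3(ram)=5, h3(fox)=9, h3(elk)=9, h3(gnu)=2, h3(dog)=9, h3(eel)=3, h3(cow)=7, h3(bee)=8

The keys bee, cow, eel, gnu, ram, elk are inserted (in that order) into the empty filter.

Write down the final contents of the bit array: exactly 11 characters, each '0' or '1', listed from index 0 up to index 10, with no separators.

Start: bits=00000000000
After insert 'bee': sets bits 1 8 10 -> bits=01000000101
After insert 'cow': sets bits 0 7 10 -> bits=11000001101
After insert 'eel': sets bits 2 3 5 -> bits=11110101101
After insert 'gnu': sets bits 2 4 8 -> bits=11111101101
After insert 'ram': sets bits 0 5 6 -> bits=11111111101
After insert 'elk': sets bits 1 9 -> bits=11111111111

Answer: 11111111111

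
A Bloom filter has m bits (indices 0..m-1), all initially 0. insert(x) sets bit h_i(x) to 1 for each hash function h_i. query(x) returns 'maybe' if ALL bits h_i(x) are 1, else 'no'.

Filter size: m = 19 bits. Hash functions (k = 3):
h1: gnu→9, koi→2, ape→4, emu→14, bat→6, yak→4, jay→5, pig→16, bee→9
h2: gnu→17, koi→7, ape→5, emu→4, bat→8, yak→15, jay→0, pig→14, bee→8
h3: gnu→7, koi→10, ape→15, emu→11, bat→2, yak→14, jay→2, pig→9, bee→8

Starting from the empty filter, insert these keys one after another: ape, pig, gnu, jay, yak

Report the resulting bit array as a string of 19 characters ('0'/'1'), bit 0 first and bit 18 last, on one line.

Start: bits=0000000000000000000
After insert 'ape': sets bits 4 5 15 -> bits=0000110000000001000
After insert 'pig': sets bits 9 14 16 -> bits=0000110001000011100
After insert 'gnu': sets bits 7 9 17 -> bits=0000110101000011110
After insert 'jay': sets bits 0 2 5 -> bits=1010110101000011110
After insert 'yak': sets bits 4 14 15 -> bits=1010110101000011110

Answer: 1010110101000011110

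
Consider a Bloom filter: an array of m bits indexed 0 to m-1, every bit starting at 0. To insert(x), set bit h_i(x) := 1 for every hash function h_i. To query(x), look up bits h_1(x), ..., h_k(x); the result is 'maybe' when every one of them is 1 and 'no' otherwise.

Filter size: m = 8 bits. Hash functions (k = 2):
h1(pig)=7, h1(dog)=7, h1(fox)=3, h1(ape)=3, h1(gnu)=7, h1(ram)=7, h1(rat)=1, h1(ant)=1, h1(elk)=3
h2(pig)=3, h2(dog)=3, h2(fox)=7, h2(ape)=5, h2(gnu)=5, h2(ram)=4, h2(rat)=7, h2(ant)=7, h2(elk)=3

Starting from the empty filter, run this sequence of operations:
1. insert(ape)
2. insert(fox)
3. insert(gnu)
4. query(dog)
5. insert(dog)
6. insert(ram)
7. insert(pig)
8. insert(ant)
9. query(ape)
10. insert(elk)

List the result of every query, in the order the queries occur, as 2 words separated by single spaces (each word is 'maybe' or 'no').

Start: bits=00000000
Op 1: insert ape -> sets bits 3 5 -> bits=00010100
Op 2: insert fox -> sets bits 3 7 -> bits=00010101
Op 3: insert gnu -> sets bits 5 7 -> bits=00010101
Op 4: query dog -> checks bit3=1, bit7=1 (all 1) -> maybe
Op 5: insert dog -> sets bits 3 7 -> bits=00010101
Op 6: insert ram -> sets bits 4 7 -> bits=00011101
Op 7: insert pig -> sets bits 3 7 -> bits=00011101
Op 8: insert ant -> sets bits 1 7 -> bits=01011101
Op 9: query ape -> checks bit3=1, bit5=1 (all 1) -> maybe
Op 10: insert elk -> sets bits 3 -> bits=01011101
Query results in order: maybe maybe

Answer: maybe maybe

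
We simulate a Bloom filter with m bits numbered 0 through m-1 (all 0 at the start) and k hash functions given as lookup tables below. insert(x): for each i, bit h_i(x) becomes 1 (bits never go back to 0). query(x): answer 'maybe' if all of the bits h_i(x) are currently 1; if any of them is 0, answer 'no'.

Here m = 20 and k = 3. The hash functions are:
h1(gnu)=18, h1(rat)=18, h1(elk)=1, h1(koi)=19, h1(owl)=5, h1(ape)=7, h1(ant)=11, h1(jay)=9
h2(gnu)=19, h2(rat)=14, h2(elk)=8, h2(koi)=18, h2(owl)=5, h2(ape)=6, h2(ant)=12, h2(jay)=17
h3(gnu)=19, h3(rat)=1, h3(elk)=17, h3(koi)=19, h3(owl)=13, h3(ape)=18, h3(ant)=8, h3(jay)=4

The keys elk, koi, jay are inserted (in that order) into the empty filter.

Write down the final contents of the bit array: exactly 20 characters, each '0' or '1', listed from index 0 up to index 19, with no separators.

Answer: 01001000110000000111

Derivation:
Start: bits=00000000000000000000
After insert 'elk': sets bits 1 8 17 -> bits=01000000100000000100
After insert 'koi': sets bits 18 19 -> bits=01000000100000000111
After insert 'jay': sets bits 4 9 17 -> bits=01001000110000000111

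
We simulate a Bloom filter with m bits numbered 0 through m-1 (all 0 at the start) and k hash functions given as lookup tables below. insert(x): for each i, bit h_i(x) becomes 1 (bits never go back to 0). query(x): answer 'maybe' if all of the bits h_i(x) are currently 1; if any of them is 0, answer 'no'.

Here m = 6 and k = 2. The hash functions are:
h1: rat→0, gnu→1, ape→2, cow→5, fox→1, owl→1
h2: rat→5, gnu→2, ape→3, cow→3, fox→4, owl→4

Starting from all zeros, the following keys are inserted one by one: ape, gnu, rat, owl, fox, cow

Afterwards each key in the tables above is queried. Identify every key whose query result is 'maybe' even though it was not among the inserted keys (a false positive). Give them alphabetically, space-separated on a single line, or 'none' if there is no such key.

Answer: none

Derivation:
Start: bits=000000
After insert 'ape': sets bits 2 3 -> bits=001100
After insert 'gnu': sets bits 1 2 -> bits=011100
After insert 'rat': sets bits 0 5 -> bits=111101
After insert 'owl': sets bits 1 4 -> bits=111111
After insert 'fox': sets bits 1 4 -> bits=111111
After insert 'cow': sets bits 3 5 -> bits=111111
Not inserted: (none) — query each against bits=111111:
False positives (alphabetical): none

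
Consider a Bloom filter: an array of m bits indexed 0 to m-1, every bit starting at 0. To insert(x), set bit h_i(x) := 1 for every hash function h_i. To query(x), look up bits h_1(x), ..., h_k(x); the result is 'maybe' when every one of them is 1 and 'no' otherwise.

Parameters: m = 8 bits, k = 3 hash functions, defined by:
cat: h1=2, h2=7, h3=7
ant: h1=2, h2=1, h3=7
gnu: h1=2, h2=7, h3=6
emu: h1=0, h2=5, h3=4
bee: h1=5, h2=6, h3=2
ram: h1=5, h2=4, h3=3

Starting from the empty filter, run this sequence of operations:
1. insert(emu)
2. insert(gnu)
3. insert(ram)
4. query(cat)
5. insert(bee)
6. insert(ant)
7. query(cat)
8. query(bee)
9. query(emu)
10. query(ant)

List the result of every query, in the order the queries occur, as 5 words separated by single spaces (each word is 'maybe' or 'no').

Start: bits=00000000
Op 1: insert emu -> sets bits 0 4 5 -> bits=10001100
Op 2: insert gnu -> sets bits 2 6 7 -> bits=10101111
Op 3: insert ram -> sets bits 3 4 5 -> bits=10111111
Op 4: query cat -> checks bit2=1, bit7=1 (all 1) -> maybe
Op 5: insert bee -> sets bits 2 5 6 -> bits=10111111
Op 6: insert ant -> sets bits 1 2 7 -> bits=11111111
Op 7: query cat -> checks bit2=1, bit7=1 (all 1) -> maybe
Op 8: query bee -> checks bit2=1, bit5=1, bit6=1 (all 1) -> maybe
Op 9: query emu -> checks bit0=1, bit4=1, bit5=1 (all 1) -> maybe
Op 10: query ant -> checks bit1=1, bit2=1, bit7=1 (all 1) -> maybe
Query results in order: maybe maybe maybe maybe maybe

Answer: maybe maybe maybe maybe maybe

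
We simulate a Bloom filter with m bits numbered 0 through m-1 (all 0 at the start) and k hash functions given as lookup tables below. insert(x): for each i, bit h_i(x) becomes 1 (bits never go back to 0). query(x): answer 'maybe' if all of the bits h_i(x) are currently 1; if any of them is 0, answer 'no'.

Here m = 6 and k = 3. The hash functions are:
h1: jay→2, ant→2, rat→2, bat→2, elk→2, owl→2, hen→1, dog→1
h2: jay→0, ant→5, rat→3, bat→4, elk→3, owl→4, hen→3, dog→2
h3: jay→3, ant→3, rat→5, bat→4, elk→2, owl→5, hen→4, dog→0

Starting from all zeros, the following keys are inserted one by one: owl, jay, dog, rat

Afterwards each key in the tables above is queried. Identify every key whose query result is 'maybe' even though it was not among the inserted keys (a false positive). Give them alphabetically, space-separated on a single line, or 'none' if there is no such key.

Start: bits=000000
After insert 'owl': sets bits 2 4 5 -> bits=001011
After insert 'jay': sets bits 0 2 3 -> bits=101111
After insert 'dog': sets bits 0 1 2 -> bits=111111
After insert 'rat': sets bits 2 3 5 -> bits=111111
Not inserted: ant bat elk hen — query each against bits=111111:
query ant: checks bit2=1, bit3=1, bit5=1 (all 1) -> maybe => FALSE POSITIVE
query bat: checks bit2=1, bit4=1 (all 1) -> maybe => FALSE POSITIVE
query elk: checks bit2=1, bit3=1 (all 1) -> maybe => FALSE POSITIVE
query hen: checks bit1=1, bit3=1, bit4=1 (all 1) -> maybe => FALSE POSITIVE
False positives (alphabetical): ant bat elk hen

Answer: ant bat elk hen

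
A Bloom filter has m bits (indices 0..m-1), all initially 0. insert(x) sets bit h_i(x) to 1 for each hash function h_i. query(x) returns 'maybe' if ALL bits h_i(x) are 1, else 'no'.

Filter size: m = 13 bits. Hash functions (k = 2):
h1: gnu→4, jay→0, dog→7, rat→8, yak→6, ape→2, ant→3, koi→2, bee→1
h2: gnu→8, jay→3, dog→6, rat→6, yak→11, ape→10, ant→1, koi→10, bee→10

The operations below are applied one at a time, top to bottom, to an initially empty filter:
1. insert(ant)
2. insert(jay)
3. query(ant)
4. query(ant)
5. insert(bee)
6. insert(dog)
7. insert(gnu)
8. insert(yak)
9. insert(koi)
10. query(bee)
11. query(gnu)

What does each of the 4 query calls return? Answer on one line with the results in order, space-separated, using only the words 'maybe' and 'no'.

Start: bits=0000000000000
Op 1: insert ant -> sets bits 1 3 -> bits=0101000000000
Op 2: insert jay -> sets bits 0 3 -> bits=1101000000000
Op 3: query ant -> checks bit1=1, bit3=1 (all 1) -> maybe
Op 4: query ant -> checks bit1=1, bit3=1 (all 1) -> maybe
Op 5: insert bee -> sets bits 1 10 -> bits=1101000000100
Op 6: insert dog -> sets bits 6 7 -> bits=1101001100100
Op 7: insert gnu -> sets bits 4 8 -> bits=1101101110100
Op 8: insert yak -> sets bits 6 11 -> bits=1101101110110
Op 9: insert koi -> sets bits 2 10 -> bits=1111101110110
Op 10: query bee -> checks bit1=1, bit10=1 (all 1) -> maybe
Op 11: query gnu -> checks bit4=1, bit8=1 (all 1) -> maybe
Query results in order: maybe maybe maybe maybe

Answer: maybe maybe maybe maybe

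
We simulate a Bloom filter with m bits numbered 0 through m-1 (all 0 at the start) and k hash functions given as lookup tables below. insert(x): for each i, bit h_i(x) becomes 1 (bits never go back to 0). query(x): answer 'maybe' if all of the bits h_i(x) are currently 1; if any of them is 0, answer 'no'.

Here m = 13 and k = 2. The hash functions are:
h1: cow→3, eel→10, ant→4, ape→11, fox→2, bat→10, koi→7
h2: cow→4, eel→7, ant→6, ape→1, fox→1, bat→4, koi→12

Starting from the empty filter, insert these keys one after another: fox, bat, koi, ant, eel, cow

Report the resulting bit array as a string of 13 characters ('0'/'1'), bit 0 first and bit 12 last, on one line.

Answer: 0111101100101

Derivation:
Start: bits=0000000000000
After insert 'fox': sets bits 1 2 -> bits=0110000000000
After insert 'bat': sets bits 4 10 -> bits=0110100000100
After insert 'koi': sets bits 7 12 -> bits=0110100100101
After insert 'ant': sets bits 4 6 -> bits=0110101100101
After insert 'eel': sets bits 7 10 -> bits=0110101100101
After insert 'cow': sets bits 3 4 -> bits=0111101100101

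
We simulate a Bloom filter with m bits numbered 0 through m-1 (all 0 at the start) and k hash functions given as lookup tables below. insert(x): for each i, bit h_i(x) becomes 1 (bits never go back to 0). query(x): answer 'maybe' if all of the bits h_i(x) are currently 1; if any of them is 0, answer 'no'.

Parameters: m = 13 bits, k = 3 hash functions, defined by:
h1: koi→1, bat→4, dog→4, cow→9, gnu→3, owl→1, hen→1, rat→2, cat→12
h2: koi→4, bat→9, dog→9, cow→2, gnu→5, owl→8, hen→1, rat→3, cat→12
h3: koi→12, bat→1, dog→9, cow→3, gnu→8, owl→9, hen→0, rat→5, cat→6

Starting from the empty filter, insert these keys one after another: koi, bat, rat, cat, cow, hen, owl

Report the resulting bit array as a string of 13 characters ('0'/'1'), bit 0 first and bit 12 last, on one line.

Start: bits=0000000000000
After insert 'koi': sets bits 1 4 12 -> bits=0100100000001
After insert 'bat': sets bits 1 4 9 -> bits=0100100001001
After insert 'rat': sets bits 2 3 5 -> bits=0111110001001
After insert 'cat': sets bits 6 12 -> bits=0111111001001
After insert 'cow': sets bits 2 3 9 -> bits=0111111001001
After insert 'hen': sets bits 0 1 -> bits=1111111001001
After insert 'owl': sets bits 1 8 9 -> bits=1111111011001

Answer: 1111111011001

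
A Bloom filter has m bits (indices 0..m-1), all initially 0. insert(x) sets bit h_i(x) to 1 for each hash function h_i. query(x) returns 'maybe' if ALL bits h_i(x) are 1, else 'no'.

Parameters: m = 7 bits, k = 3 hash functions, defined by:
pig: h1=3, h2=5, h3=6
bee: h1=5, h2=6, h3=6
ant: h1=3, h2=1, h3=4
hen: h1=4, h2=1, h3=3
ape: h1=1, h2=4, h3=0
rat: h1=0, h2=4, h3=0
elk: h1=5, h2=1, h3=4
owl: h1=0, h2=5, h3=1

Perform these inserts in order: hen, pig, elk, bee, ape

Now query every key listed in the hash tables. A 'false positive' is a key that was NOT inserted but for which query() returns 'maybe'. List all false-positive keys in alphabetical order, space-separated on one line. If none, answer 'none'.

Start: bits=0000000
After insert 'hen': sets bits 1 3 4 -> bits=0101100
After insert 'pig': sets bits 3 5 6 -> bits=0101111
After insert 'elk': sets bits 1 4 5 -> bits=0101111
After insert 'bee': sets bits 5 6 -> bits=0101111
After insert 'ape': sets bits 0 1 4 -> bits=1101111
Not inserted: ant owl rat — query each against bits=1101111:
query ant: checks bit1=1, bit3=1, bit4=1 (all 1) -> maybe => FALSE POSITIVE
query owl: checks bit0=1, bit1=1, bit5=1 (all 1) -> maybe => FALSE POSITIVE
query rat: checks bit0=1, bit4=1 (all 1) -> maybe => FALSE POSITIVE
False positives (alphabetical): ant owl rat

Answer: ant owl rat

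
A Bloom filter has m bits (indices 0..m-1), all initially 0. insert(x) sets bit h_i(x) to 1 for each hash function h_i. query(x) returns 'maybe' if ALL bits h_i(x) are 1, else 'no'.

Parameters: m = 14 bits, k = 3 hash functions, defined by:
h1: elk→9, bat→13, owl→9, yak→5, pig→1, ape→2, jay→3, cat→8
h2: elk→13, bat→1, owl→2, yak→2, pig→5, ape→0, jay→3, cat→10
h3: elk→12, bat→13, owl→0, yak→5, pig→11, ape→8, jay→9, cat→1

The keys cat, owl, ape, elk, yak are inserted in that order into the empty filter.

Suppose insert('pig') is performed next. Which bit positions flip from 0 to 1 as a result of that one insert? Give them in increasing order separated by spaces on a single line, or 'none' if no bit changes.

Start: bits=00000000000000
After insert 'cat': sets bits 1 8 10 -> bits=01000000101000
After insert 'owl': sets bits 0 2 9 -> bits=11100000111000
After insert 'ape': sets bits 0 2 8 -> bits=11100000111000
After insert 'elk': sets bits 9 12 13 -> bits=11100000111011
After insert 'yak': sets bits 2 5 -> bits=11100100111011
insert 'pig' would touch bits 1 5 11; currently bit1=1, bit5=1, bit11=0
Bits that are 0 among those (would change 0->1): 11

Answer: 11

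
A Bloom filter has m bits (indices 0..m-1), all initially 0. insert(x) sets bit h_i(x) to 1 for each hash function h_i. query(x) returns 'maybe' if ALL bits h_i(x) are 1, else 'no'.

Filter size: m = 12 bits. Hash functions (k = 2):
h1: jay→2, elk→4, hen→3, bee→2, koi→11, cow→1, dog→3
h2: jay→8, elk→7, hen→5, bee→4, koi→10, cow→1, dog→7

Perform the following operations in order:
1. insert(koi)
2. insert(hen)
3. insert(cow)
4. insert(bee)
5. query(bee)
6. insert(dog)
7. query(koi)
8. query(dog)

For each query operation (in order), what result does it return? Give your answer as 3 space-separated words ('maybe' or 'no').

Start: bits=000000000000
Op 1: insert koi -> sets bits 10 11 -> bits=000000000011
Op 2: insert hen -> sets bits 3 5 -> bits=000101000011
Op 3: insert cow -> sets bits 1 -> bits=010101000011
Op 4: insert bee -> sets bits 2 4 -> bits=011111000011
Op 5: query bee -> checks bit2=1, bit4=1 (all 1) -> maybe
Op 6: insert dog -> sets bits 3 7 -> bits=011111010011
Op 7: query koi -> checks bit10=1, bit11=1 (all 1) -> maybe
Op 8: query dog -> checks bit3=1, bit7=1 (all 1) -> maybe
Query results in order: maybe maybe maybe

Answer: maybe maybe maybe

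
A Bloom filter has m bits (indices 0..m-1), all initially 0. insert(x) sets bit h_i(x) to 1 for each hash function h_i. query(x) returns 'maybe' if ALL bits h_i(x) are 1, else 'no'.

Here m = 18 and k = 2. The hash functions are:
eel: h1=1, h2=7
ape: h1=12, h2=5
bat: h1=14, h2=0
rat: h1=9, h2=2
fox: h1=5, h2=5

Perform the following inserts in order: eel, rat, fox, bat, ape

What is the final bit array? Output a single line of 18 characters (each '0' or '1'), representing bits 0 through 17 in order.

Start: bits=000000000000000000
After insert 'eel': sets bits 1 7 -> bits=010000010000000000
After insert 'rat': sets bits 2 9 -> bits=011000010100000000
After insert 'fox': sets bits 5 -> bits=011001010100000000
After insert 'bat': sets bits 0 14 -> bits=111001010100001000
After insert 'ape': sets bits 5 12 -> bits=111001010100101000

Answer: 111001010100101000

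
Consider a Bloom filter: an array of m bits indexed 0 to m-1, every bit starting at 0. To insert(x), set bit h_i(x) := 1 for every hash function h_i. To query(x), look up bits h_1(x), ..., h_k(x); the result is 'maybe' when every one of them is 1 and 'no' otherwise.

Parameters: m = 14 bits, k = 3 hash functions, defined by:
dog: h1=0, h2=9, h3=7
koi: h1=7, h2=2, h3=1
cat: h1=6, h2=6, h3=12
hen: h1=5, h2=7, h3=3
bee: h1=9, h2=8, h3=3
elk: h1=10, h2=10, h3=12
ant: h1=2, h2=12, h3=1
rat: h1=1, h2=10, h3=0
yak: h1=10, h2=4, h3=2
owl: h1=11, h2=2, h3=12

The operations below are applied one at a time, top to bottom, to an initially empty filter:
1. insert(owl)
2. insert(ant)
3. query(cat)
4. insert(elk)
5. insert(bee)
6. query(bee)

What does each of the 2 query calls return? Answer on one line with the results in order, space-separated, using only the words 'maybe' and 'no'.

Answer: no maybe

Derivation:
Start: bits=00000000000000
Op 1: insert owl -> sets bits 2 11 12 -> bits=00100000000110
Op 2: insert ant -> sets bits 1 2 12 -> bits=01100000000110
Op 3: query cat -> checks bit6=0, bit12=1 (has a 0) -> no
Op 4: insert elk -> sets bits 10 12 -> bits=01100000001110
Op 5: insert bee -> sets bits 3 8 9 -> bits=01110000111110
Op 6: query bee -> checks bit3=1, bit8=1, bit9=1 (all 1) -> maybe
Query results in order: no maybe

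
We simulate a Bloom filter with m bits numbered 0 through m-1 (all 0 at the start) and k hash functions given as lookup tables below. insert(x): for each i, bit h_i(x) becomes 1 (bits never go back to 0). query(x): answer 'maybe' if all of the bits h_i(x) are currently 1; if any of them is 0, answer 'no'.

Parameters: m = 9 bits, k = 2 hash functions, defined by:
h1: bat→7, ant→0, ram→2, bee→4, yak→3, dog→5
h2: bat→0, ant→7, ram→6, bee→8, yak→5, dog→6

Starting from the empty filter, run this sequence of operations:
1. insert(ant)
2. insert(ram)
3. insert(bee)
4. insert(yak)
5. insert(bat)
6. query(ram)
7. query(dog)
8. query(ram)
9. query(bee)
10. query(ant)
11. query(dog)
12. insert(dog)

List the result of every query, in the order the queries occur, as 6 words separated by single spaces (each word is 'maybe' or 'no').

Start: bits=000000000
Op 1: insert ant -> sets bits 0 7 -> bits=100000010
Op 2: insert ram -> sets bits 2 6 -> bits=101000110
Op 3: insert bee -> sets bits 4 8 -> bits=101010111
Op 4: insert yak -> sets bits 3 5 -> bits=101111111
Op 5: insert bat -> sets bits 0 7 -> bits=101111111
Op 6: query ram -> checks bit2=1, bit6=1 (all 1) -> maybe
Op 7: query dog -> checks bit5=1, bit6=1 (all 1) -> maybe
Op 8: query ram -> checks bit2=1, bit6=1 (all 1) -> maybe
Op 9: query bee -> checks bit4=1, bit8=1 (all 1) -> maybe
Op 10: query ant -> checks bit0=1, bit7=1 (all 1) -> maybe
Op 11: query dog -> checks bit5=1, bit6=1 (all 1) -> maybe
Op 12: insert dog -> sets bits 5 6 -> bits=101111111
Query results in order: maybe maybe maybe maybe maybe maybe

Answer: maybe maybe maybe maybe maybe maybe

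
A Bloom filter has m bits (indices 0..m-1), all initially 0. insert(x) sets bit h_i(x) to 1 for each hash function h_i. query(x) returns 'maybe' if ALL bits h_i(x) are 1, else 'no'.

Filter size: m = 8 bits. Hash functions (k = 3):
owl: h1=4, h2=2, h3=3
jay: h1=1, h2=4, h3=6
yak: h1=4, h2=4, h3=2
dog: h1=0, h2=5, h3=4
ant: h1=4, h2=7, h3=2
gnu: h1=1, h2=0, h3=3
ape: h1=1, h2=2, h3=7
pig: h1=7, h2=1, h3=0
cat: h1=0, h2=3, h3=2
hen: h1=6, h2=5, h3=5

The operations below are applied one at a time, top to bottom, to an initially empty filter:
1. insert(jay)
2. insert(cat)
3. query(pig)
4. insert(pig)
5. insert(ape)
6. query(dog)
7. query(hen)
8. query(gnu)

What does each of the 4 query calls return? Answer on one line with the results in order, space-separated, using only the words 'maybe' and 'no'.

Answer: no no no maybe

Derivation:
Start: bits=00000000
Op 1: insert jay -> sets bits 1 4 6 -> bits=01001010
Op 2: insert cat -> sets bits 0 2 3 -> bits=11111010
Op 3: query pig -> checks bit0=1, bit1=1, bit7=0 (has a 0) -> no
Op 4: insert pig -> sets bits 0 1 7 -> bits=11111011
Op 5: insert ape -> sets bits 1 2 7 -> bits=11111011
Op 6: query dog -> checks bit0=1, bit4=1, bit5=0 (has a 0) -> no
Op 7: query hen -> checks bit5=0, bit6=1 (has a 0) -> no
Op 8: query gnu -> checks bit0=1, bit1=1, bit3=1 (all 1) -> maybe
Query results in order: no no no maybe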